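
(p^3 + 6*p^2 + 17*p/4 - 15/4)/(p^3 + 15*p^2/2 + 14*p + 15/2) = (p - 1/2)/(p + 1)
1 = 1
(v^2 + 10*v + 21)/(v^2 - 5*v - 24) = (v + 7)/(v - 8)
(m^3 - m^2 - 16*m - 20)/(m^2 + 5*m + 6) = (m^2 - 3*m - 10)/(m + 3)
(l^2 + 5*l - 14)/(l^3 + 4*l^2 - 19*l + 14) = 1/(l - 1)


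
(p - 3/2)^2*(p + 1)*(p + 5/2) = p^4 + p^3/2 - 23*p^2/4 + 3*p/8 + 45/8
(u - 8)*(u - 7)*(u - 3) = u^3 - 18*u^2 + 101*u - 168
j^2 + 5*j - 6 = (j - 1)*(j + 6)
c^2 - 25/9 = (c - 5/3)*(c + 5/3)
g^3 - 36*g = g*(g - 6)*(g + 6)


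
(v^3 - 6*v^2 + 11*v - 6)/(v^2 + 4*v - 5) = (v^2 - 5*v + 6)/(v + 5)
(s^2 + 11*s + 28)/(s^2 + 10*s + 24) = (s + 7)/(s + 6)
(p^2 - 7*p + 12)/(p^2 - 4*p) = (p - 3)/p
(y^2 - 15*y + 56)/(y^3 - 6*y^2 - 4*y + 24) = (y^2 - 15*y + 56)/(y^3 - 6*y^2 - 4*y + 24)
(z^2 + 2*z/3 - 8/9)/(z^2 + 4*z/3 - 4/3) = (z + 4/3)/(z + 2)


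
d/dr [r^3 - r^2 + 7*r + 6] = 3*r^2 - 2*r + 7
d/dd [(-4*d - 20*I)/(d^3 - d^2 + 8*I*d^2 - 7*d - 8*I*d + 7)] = (8*d^3 + d^2*(-4 + 92*I) + d*(-320 - 40*I) + 132 - 140*I)/(d^6 + d^5*(-2 + 16*I) + d^4*(-77 - 32*I) + d^3*(156 - 96*I) + d^2*(-29 + 224*I) + d*(-98 - 112*I) + 49)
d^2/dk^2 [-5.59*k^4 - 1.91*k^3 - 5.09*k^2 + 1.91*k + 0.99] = -67.08*k^2 - 11.46*k - 10.18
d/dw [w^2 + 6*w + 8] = 2*w + 6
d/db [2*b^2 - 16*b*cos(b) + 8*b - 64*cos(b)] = 16*b*sin(b) + 4*b + 64*sin(b) - 16*cos(b) + 8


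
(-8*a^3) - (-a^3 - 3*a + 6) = -7*a^3 + 3*a - 6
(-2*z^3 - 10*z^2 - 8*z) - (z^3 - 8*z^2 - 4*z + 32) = -3*z^3 - 2*z^2 - 4*z - 32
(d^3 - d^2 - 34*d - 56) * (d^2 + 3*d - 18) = d^5 + 2*d^4 - 55*d^3 - 140*d^2 + 444*d + 1008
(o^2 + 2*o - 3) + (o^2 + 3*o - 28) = 2*o^2 + 5*o - 31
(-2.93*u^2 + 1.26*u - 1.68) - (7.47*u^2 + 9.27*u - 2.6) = -10.4*u^2 - 8.01*u + 0.92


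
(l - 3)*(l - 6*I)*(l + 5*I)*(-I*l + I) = -I*l^4 - l^3 + 4*I*l^3 + 4*l^2 - 33*I*l^2 - 3*l + 120*I*l - 90*I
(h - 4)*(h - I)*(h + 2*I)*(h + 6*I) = h^4 - 4*h^3 + 7*I*h^3 - 4*h^2 - 28*I*h^2 + 16*h + 12*I*h - 48*I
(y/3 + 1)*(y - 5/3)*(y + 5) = y^3/3 + 19*y^2/9 + 5*y/9 - 25/3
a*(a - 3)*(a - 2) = a^3 - 5*a^2 + 6*a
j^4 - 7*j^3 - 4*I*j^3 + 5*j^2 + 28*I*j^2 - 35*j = j*(j - 7)*(j - 5*I)*(j + I)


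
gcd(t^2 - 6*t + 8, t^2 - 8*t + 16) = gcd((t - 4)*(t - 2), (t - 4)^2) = t - 4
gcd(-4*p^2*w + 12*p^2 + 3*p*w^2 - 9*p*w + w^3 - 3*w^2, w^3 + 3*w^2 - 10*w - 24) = w - 3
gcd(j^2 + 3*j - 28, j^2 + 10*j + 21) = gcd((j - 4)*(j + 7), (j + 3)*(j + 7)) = j + 7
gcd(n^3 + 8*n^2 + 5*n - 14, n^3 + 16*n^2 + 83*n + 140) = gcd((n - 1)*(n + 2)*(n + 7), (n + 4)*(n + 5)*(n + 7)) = n + 7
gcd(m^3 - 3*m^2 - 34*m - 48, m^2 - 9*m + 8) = m - 8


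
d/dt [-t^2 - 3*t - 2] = -2*t - 3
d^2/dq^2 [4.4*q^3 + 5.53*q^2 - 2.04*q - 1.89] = 26.4*q + 11.06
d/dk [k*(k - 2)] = 2*k - 2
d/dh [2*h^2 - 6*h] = 4*h - 6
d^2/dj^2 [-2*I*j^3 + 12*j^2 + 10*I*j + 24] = -12*I*j + 24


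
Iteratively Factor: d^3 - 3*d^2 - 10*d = (d)*(d^2 - 3*d - 10) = d*(d - 5)*(d + 2)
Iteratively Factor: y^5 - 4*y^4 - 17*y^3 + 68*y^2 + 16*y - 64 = (y - 4)*(y^4 - 17*y^2 + 16) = (y - 4)*(y - 1)*(y^3 + y^2 - 16*y - 16) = (y - 4)*(y - 1)*(y + 4)*(y^2 - 3*y - 4) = (y - 4)*(y - 1)*(y + 1)*(y + 4)*(y - 4)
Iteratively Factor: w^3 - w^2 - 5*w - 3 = (w - 3)*(w^2 + 2*w + 1) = (w - 3)*(w + 1)*(w + 1)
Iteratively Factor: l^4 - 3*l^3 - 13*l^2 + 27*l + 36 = (l - 4)*(l^3 + l^2 - 9*l - 9) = (l - 4)*(l + 3)*(l^2 - 2*l - 3) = (l - 4)*(l + 1)*(l + 3)*(l - 3)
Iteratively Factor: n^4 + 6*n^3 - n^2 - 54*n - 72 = (n + 2)*(n^3 + 4*n^2 - 9*n - 36) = (n + 2)*(n + 3)*(n^2 + n - 12) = (n + 2)*(n + 3)*(n + 4)*(n - 3)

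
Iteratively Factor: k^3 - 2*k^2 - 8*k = (k + 2)*(k^2 - 4*k) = (k - 4)*(k + 2)*(k)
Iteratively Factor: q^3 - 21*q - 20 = (q + 4)*(q^2 - 4*q - 5) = (q - 5)*(q + 4)*(q + 1)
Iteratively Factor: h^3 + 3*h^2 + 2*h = (h)*(h^2 + 3*h + 2) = h*(h + 2)*(h + 1)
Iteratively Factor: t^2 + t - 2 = (t + 2)*(t - 1)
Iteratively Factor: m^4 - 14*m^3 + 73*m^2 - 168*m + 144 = (m - 4)*(m^3 - 10*m^2 + 33*m - 36) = (m - 4)^2*(m^2 - 6*m + 9) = (m - 4)^2*(m - 3)*(m - 3)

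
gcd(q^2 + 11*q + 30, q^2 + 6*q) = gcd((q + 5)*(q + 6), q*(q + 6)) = q + 6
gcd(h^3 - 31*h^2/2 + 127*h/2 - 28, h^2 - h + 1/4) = h - 1/2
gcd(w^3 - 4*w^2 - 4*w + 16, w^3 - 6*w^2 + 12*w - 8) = w - 2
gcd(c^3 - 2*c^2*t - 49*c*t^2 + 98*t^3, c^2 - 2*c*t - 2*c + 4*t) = -c + 2*t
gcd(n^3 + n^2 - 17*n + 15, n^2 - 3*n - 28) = 1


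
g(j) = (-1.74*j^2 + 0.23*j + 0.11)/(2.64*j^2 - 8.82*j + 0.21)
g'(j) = (0.23 - 3.48*j)/(2.64*j^2 - 8.82*j + 0.21) + (8.82 - 5.28*j)*(-1.74*j^2 + 0.23*j + 0.11)/(2.64*j^2 - 8.82*j + 0.21)^2 = (14.7396*j^2 - 1.3116*j + 1.0185)/(6.9696*j^4 - 46.5696*j^3 + 78.9012*j^2 - 3.7044*j + 0.0441)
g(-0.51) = -0.09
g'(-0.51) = 0.19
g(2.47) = 1.82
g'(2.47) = 2.93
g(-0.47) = -0.08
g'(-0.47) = 0.20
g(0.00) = 0.52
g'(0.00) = 23.10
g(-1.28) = -0.19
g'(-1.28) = 0.11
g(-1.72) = -0.23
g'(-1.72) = 0.09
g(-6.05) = -0.43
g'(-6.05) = 0.02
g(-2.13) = -0.27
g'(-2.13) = 0.07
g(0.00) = 0.52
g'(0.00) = 23.10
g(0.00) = 0.52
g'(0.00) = 23.10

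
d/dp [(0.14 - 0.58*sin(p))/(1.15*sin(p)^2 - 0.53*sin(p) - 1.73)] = (0.667*sin(p)^2 - 0.322*sin(p) + 1.0776)*cos(p)/(1.3225*sin(p)^4 - 1.219*sin(p)^3 - 3.6981*sin(p)^2 + 1.8338*sin(p) + 2.9929)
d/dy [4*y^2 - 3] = 8*y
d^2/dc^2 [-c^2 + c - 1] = -2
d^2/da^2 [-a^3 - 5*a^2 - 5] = -6*a - 10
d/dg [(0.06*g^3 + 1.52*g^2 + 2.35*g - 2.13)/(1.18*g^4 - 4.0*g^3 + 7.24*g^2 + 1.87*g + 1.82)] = (-0.0708*g^6 - 3.5872*g^5 - 1.8046*g^4 + 29.078*g^3 - 39.404*g^2 + 36.3752*g + 8.2601)/(1.3924*g^8 - 9.44*g^7 + 33.0864*g^6 - 53.5068*g^5 + 41.7528*g^4 + 12.5176*g^3 + 29.8505*g^2 + 6.8068*g + 3.3124)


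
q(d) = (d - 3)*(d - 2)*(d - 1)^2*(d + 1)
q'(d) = (d - 3)*(d - 2)*(d - 1)^2 + (d - 3)*(d - 2)*(d + 1)*(2*d - 2) + (d - 3)*(d - 1)^2*(d + 1) + (d - 2)*(d - 1)^2*(d + 1) = 5*d^4 - 24*d^3 + 30*d^2 - 11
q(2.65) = -2.26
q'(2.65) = -0.38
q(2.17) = -0.61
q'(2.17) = -4.10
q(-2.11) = -225.48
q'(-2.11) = 447.12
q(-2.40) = -384.53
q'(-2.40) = 659.46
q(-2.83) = -755.90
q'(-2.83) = 1093.94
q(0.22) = 3.67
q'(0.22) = -9.79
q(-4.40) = -4695.46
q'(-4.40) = 4488.26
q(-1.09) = -4.97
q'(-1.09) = 62.78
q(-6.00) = -17640.00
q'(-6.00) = 12733.00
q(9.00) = 26880.00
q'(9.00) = 17728.00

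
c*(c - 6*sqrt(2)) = c^2 - 6*sqrt(2)*c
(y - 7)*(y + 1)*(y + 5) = y^3 - y^2 - 37*y - 35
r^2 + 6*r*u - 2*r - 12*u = (r - 2)*(r + 6*u)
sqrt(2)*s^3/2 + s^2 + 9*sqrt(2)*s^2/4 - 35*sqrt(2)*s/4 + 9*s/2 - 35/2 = (s - 5/2)*(s + 7)*(sqrt(2)*s/2 + 1)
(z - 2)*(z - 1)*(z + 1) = z^3 - 2*z^2 - z + 2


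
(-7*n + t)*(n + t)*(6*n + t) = -42*n^3 - 43*n^2*t + t^3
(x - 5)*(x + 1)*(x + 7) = x^3 + 3*x^2 - 33*x - 35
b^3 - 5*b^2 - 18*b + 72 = (b - 6)*(b - 3)*(b + 4)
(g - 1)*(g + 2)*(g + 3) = g^3 + 4*g^2 + g - 6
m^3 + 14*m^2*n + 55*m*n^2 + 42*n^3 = (m + n)*(m + 6*n)*(m + 7*n)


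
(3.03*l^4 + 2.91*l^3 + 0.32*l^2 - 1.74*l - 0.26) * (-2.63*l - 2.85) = -7.9689*l^5 - 16.2888*l^4 - 9.1351*l^3 + 3.6642*l^2 + 5.6428*l + 0.741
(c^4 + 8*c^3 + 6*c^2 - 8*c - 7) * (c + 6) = c^5 + 14*c^4 + 54*c^3 + 28*c^2 - 55*c - 42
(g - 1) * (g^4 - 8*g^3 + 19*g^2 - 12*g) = g^5 - 9*g^4 + 27*g^3 - 31*g^2 + 12*g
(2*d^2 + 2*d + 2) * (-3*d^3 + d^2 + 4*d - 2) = -6*d^5 - 4*d^4 + 4*d^3 + 6*d^2 + 4*d - 4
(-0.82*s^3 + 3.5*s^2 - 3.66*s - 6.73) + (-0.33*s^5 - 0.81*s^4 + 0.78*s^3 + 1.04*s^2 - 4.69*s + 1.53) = -0.33*s^5 - 0.81*s^4 - 0.0399999999999999*s^3 + 4.54*s^2 - 8.35*s - 5.2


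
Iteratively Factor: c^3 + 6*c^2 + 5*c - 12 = (c + 4)*(c^2 + 2*c - 3) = (c - 1)*(c + 4)*(c + 3)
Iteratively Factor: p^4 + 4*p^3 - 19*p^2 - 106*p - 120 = (p - 5)*(p^3 + 9*p^2 + 26*p + 24) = (p - 5)*(p + 3)*(p^2 + 6*p + 8) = (p - 5)*(p + 3)*(p + 4)*(p + 2)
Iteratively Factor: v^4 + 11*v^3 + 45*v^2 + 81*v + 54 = (v + 3)*(v^3 + 8*v^2 + 21*v + 18) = (v + 2)*(v + 3)*(v^2 + 6*v + 9) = (v + 2)*(v + 3)^2*(v + 3)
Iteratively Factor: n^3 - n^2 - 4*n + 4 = (n - 1)*(n^2 - 4) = (n - 1)*(n + 2)*(n - 2)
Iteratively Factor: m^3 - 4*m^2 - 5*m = (m)*(m^2 - 4*m - 5) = m*(m + 1)*(m - 5)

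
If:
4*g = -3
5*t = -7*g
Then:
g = -3/4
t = 21/20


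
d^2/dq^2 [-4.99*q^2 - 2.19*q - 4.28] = -9.98000000000000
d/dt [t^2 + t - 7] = 2*t + 1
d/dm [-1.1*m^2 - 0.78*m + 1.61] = -2.2*m - 0.78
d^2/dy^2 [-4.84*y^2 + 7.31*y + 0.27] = -9.68000000000000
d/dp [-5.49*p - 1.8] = -5.49000000000000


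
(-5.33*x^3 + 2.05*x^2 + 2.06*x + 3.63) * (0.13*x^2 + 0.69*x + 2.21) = -0.6929*x^5 - 3.4112*x^4 - 10.097*x^3 + 6.4238*x^2 + 7.0573*x + 8.0223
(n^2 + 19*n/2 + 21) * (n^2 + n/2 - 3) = n^4 + 10*n^3 + 91*n^2/4 - 18*n - 63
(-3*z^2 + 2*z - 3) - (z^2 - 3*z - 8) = -4*z^2 + 5*z + 5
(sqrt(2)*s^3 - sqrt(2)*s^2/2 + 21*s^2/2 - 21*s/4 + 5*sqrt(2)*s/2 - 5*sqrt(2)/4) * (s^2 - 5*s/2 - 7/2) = sqrt(2)*s^5 - 3*sqrt(2)*s^4 + 21*s^4/2 - 63*s^3/2 + sqrt(2)*s^3/4 - 189*s^2/8 - 23*sqrt(2)*s^2/4 - 45*sqrt(2)*s/8 + 147*s/8 + 35*sqrt(2)/8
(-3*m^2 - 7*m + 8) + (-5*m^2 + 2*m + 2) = -8*m^2 - 5*m + 10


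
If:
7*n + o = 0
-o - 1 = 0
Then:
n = 1/7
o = -1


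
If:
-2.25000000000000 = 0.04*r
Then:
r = -56.25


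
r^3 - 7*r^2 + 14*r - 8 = (r - 4)*(r - 2)*(r - 1)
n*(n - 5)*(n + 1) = n^3 - 4*n^2 - 5*n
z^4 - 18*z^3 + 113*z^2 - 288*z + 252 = (z - 7)*(z - 6)*(z - 3)*(z - 2)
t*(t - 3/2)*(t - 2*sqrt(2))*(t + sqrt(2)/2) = t^4 - 3*sqrt(2)*t^3/2 - 3*t^3/2 - 2*t^2 + 9*sqrt(2)*t^2/4 + 3*t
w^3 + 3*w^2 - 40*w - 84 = (w - 6)*(w + 2)*(w + 7)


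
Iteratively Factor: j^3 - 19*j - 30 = (j + 2)*(j^2 - 2*j - 15) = (j - 5)*(j + 2)*(j + 3)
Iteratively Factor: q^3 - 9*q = (q)*(q^2 - 9) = q*(q + 3)*(q - 3)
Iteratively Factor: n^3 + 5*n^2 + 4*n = (n + 1)*(n^2 + 4*n) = n*(n + 1)*(n + 4)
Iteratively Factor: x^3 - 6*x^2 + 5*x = (x)*(x^2 - 6*x + 5) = x*(x - 5)*(x - 1)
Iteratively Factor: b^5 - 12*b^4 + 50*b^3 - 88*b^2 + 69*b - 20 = (b - 4)*(b^4 - 8*b^3 + 18*b^2 - 16*b + 5) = (b - 4)*(b - 1)*(b^3 - 7*b^2 + 11*b - 5) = (b - 5)*(b - 4)*(b - 1)*(b^2 - 2*b + 1) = (b - 5)*(b - 4)*(b - 1)^2*(b - 1)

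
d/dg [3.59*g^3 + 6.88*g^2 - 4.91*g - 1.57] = 10.77*g^2 + 13.76*g - 4.91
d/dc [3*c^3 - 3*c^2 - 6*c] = 9*c^2 - 6*c - 6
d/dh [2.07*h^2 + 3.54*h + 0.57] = 4.14*h + 3.54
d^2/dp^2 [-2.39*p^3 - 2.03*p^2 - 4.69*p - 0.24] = -14.34*p - 4.06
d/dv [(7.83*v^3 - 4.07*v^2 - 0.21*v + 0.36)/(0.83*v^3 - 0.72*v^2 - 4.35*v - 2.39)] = (3.5527136788005e-15*v^5 - 2.2595*v^4 - 67.7724*v^3 - 39.4842*v^2 + 19.973*v + 2.0679)/(0.6889*v^6 - 1.1952*v^5 - 6.7026*v^4 + 2.2966*v^3 + 22.3641*v^2 + 20.793*v + 5.7121)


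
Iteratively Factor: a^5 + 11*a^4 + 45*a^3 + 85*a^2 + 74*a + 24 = (a + 4)*(a^4 + 7*a^3 + 17*a^2 + 17*a + 6) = (a + 1)*(a + 4)*(a^3 + 6*a^2 + 11*a + 6) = (a + 1)^2*(a + 4)*(a^2 + 5*a + 6) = (a + 1)^2*(a + 3)*(a + 4)*(a + 2)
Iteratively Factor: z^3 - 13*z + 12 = (z - 1)*(z^2 + z - 12) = (z - 3)*(z - 1)*(z + 4)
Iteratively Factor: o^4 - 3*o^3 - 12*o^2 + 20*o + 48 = (o - 3)*(o^3 - 12*o - 16) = (o - 4)*(o - 3)*(o^2 + 4*o + 4) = (o - 4)*(o - 3)*(o + 2)*(o + 2)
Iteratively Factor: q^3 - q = (q)*(q^2 - 1) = q*(q + 1)*(q - 1)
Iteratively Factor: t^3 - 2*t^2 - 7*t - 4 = (t + 1)*(t^2 - 3*t - 4) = (t + 1)^2*(t - 4)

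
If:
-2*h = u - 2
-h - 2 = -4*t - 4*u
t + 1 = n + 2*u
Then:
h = 1 - u/2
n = 7/4 - 25*u/8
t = 3/4 - 9*u/8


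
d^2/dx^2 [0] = 0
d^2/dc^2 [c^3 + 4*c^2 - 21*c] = 6*c + 8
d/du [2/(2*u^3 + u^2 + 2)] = 4*u*(-3*u - 1)/(2*u^3 + u^2 + 2)^2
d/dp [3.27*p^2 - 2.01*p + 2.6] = 6.54*p - 2.01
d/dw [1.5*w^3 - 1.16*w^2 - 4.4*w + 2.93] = 4.5*w^2 - 2.32*w - 4.4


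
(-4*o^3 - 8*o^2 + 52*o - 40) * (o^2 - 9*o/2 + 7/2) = -4*o^5 + 10*o^4 + 74*o^3 - 302*o^2 + 362*o - 140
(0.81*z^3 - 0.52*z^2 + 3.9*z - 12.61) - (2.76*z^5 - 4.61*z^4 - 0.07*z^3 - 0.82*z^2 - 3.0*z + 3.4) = -2.76*z^5 + 4.61*z^4 + 0.88*z^3 + 0.3*z^2 + 6.9*z - 16.01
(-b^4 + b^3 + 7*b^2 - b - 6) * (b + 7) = -b^5 - 6*b^4 + 14*b^3 + 48*b^2 - 13*b - 42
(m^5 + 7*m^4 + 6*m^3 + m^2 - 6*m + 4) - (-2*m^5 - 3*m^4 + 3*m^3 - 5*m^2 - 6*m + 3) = 3*m^5 + 10*m^4 + 3*m^3 + 6*m^2 + 1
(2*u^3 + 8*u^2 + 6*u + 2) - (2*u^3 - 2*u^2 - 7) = 10*u^2 + 6*u + 9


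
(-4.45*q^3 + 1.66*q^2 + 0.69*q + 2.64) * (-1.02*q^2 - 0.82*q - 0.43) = 4.539*q^5 + 1.9558*q^4 - 0.1515*q^3 - 3.9724*q^2 - 2.4615*q - 1.1352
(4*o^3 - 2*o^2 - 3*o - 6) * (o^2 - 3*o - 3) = 4*o^5 - 14*o^4 - 9*o^3 + 9*o^2 + 27*o + 18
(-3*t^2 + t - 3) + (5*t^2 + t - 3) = 2*t^2 + 2*t - 6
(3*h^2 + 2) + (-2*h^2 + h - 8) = h^2 + h - 6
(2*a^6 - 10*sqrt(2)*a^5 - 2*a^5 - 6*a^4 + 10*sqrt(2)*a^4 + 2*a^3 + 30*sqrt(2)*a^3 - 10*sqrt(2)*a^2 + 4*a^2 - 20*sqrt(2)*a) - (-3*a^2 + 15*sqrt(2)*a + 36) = 2*a^6 - 10*sqrt(2)*a^5 - 2*a^5 - 6*a^4 + 10*sqrt(2)*a^4 + 2*a^3 + 30*sqrt(2)*a^3 - 10*sqrt(2)*a^2 + 7*a^2 - 35*sqrt(2)*a - 36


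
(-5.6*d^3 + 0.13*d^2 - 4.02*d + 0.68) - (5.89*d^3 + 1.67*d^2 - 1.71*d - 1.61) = -11.49*d^3 - 1.54*d^2 - 2.31*d + 2.29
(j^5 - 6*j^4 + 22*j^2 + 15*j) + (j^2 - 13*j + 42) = j^5 - 6*j^4 + 23*j^2 + 2*j + 42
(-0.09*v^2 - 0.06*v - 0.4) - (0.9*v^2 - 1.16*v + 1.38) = -0.99*v^2 + 1.1*v - 1.78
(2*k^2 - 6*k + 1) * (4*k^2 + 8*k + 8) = 8*k^4 - 8*k^3 - 28*k^2 - 40*k + 8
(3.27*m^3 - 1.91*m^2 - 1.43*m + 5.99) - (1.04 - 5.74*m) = 3.27*m^3 - 1.91*m^2 + 4.31*m + 4.95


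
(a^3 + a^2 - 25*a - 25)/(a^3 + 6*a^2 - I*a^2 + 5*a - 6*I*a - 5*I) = (a - 5)/(a - I)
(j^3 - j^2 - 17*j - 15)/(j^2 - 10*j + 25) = (j^2 + 4*j + 3)/(j - 5)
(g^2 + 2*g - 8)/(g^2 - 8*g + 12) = (g + 4)/(g - 6)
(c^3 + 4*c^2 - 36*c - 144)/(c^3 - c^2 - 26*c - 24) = (c + 6)/(c + 1)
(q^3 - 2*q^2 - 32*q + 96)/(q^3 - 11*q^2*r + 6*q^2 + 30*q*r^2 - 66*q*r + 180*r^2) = (q^2 - 8*q + 16)/(q^2 - 11*q*r + 30*r^2)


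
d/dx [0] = 0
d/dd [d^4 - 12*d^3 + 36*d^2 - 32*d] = 4*d^3 - 36*d^2 + 72*d - 32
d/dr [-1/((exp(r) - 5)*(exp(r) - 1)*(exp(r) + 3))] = ((exp(r) - 5)*(exp(r) - 1) + (exp(r) - 5)*(exp(r) + 3) + (exp(r) - 1)*(exp(r) + 3))/(4*(exp(r) - 5)^2*(exp(r) + 3)^2*sinh(r/2)^2)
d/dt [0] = 0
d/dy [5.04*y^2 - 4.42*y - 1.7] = 10.08*y - 4.42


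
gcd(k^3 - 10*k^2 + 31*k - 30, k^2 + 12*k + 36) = 1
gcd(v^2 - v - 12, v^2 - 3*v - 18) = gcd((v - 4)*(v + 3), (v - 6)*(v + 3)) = v + 3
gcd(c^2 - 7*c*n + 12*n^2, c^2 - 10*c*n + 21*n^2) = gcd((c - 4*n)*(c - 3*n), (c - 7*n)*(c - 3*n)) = c - 3*n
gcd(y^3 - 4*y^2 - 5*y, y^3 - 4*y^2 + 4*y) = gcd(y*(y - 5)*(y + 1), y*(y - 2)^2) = y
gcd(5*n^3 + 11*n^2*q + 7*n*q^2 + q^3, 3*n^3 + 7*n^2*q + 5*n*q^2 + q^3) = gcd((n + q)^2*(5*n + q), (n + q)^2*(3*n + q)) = n^2 + 2*n*q + q^2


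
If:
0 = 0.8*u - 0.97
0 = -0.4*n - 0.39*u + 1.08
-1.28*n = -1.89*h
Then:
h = 1.03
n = 1.52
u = 1.21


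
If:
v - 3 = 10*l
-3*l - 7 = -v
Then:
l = 4/7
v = 61/7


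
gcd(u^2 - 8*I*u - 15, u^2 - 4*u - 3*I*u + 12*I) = u - 3*I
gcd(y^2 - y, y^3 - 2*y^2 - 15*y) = y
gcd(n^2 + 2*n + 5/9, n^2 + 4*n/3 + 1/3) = n + 1/3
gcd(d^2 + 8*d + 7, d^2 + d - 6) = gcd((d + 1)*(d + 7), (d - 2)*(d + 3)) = 1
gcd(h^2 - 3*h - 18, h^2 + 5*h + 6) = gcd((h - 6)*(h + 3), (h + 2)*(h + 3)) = h + 3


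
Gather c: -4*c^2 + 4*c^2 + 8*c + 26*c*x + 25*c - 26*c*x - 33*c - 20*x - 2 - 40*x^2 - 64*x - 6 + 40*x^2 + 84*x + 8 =0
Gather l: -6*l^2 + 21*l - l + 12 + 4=-6*l^2 + 20*l + 16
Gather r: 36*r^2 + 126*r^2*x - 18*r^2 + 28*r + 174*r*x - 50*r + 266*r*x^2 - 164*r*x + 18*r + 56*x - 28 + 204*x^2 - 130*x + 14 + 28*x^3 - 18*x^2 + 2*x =r^2*(126*x + 18) + r*(266*x^2 + 10*x - 4) + 28*x^3 + 186*x^2 - 72*x - 14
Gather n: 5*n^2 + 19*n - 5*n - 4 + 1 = 5*n^2 + 14*n - 3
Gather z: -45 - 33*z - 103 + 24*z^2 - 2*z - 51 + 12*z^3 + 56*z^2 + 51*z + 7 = 12*z^3 + 80*z^2 + 16*z - 192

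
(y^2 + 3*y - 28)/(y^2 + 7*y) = (y - 4)/y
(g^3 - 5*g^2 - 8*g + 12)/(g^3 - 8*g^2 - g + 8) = (g^2 - 4*g - 12)/(g^2 - 7*g - 8)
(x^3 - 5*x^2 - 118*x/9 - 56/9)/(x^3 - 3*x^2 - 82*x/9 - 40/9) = (x - 7)/(x - 5)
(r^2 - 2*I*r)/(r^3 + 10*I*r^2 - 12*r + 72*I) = r/(r^2 + 12*I*r - 36)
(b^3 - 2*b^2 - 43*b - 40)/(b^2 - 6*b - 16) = (b^2 + 6*b + 5)/(b + 2)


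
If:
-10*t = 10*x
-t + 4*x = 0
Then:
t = 0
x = 0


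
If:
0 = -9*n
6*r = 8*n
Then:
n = 0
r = 0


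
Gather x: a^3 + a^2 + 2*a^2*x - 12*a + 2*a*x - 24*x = a^3 + a^2 - 12*a + x*(2*a^2 + 2*a - 24)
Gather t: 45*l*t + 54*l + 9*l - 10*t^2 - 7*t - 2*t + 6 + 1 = 63*l - 10*t^2 + t*(45*l - 9) + 7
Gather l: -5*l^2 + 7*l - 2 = -5*l^2 + 7*l - 2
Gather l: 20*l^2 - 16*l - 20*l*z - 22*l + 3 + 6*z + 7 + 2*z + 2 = 20*l^2 + l*(-20*z - 38) + 8*z + 12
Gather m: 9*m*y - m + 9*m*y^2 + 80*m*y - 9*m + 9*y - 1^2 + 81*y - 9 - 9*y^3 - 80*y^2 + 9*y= m*(9*y^2 + 89*y - 10) - 9*y^3 - 80*y^2 + 99*y - 10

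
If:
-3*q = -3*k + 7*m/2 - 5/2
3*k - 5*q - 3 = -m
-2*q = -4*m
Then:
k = 34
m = 11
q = 22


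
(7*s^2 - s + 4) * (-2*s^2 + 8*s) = -14*s^4 + 58*s^3 - 16*s^2 + 32*s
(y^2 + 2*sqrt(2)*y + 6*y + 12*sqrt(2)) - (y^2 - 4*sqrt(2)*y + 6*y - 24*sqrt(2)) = 6*sqrt(2)*y + 36*sqrt(2)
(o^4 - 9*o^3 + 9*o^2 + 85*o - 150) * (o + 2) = o^5 - 7*o^4 - 9*o^3 + 103*o^2 + 20*o - 300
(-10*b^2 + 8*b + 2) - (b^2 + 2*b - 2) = -11*b^2 + 6*b + 4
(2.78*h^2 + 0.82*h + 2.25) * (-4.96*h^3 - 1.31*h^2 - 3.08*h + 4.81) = -13.7888*h^5 - 7.709*h^4 - 20.7966*h^3 + 7.8987*h^2 - 2.9858*h + 10.8225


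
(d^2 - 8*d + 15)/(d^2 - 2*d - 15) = (d - 3)/(d + 3)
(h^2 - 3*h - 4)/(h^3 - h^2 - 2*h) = (h - 4)/(h*(h - 2))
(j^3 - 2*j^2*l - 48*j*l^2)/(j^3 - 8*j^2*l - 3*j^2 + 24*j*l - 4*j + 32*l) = j*(j + 6*l)/(j^2 - 3*j - 4)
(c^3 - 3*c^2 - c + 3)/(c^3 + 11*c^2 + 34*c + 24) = (c^2 - 4*c + 3)/(c^2 + 10*c + 24)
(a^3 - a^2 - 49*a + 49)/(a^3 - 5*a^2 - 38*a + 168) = (a^2 + 6*a - 7)/(a^2 + 2*a - 24)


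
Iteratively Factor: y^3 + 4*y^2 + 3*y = (y + 3)*(y^2 + y) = y*(y + 3)*(y + 1)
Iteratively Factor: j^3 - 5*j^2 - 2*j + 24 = (j + 2)*(j^2 - 7*j + 12) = (j - 4)*(j + 2)*(j - 3)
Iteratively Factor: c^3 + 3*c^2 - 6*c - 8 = (c + 4)*(c^2 - c - 2) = (c + 1)*(c + 4)*(c - 2)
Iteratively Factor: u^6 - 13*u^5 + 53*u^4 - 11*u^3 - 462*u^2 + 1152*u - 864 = (u - 2)*(u^5 - 11*u^4 + 31*u^3 + 51*u^2 - 360*u + 432) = (u - 4)*(u - 2)*(u^4 - 7*u^3 + 3*u^2 + 63*u - 108) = (u - 4)^2*(u - 2)*(u^3 - 3*u^2 - 9*u + 27) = (u - 4)^2*(u - 3)*(u - 2)*(u^2 - 9) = (u - 4)^2*(u - 3)^2*(u - 2)*(u + 3)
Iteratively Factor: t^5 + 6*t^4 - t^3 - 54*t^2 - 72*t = (t)*(t^4 + 6*t^3 - t^2 - 54*t - 72) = t*(t + 3)*(t^3 + 3*t^2 - 10*t - 24) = t*(t + 3)*(t + 4)*(t^2 - t - 6) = t*(t + 2)*(t + 3)*(t + 4)*(t - 3)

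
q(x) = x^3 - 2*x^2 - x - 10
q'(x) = 3*x^2 - 4*x - 1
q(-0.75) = -10.80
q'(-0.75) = 3.69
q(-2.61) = -38.79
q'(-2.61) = 29.88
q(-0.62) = -10.39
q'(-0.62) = 2.63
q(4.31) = 28.60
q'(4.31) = 37.49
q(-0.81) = -11.03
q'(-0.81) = 4.21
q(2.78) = -6.75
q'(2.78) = 11.07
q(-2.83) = -45.85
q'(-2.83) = 34.35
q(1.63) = -12.61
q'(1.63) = 0.45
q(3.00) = -4.00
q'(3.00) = 14.00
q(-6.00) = -292.00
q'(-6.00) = 131.00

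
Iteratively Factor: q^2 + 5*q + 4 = (q + 4)*(q + 1)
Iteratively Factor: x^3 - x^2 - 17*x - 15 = (x - 5)*(x^2 + 4*x + 3) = (x - 5)*(x + 1)*(x + 3)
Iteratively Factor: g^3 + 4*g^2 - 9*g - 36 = (g + 3)*(g^2 + g - 12) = (g - 3)*(g + 3)*(g + 4)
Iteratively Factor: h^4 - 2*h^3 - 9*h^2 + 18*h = (h + 3)*(h^3 - 5*h^2 + 6*h) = (h - 3)*(h + 3)*(h^2 - 2*h) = h*(h - 3)*(h + 3)*(h - 2)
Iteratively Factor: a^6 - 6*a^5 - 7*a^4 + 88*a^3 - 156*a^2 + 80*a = (a - 5)*(a^5 - a^4 - 12*a^3 + 28*a^2 - 16*a) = (a - 5)*(a + 4)*(a^4 - 5*a^3 + 8*a^2 - 4*a) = (a - 5)*(a - 1)*(a + 4)*(a^3 - 4*a^2 + 4*a) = (a - 5)*(a - 2)*(a - 1)*(a + 4)*(a^2 - 2*a) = (a - 5)*(a - 2)^2*(a - 1)*(a + 4)*(a)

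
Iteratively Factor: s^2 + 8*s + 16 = (s + 4)*(s + 4)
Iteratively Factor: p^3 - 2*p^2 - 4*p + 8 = (p + 2)*(p^2 - 4*p + 4) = (p - 2)*(p + 2)*(p - 2)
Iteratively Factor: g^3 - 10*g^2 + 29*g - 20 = (g - 4)*(g^2 - 6*g + 5) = (g - 4)*(g - 1)*(g - 5)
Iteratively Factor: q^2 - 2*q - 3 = (q + 1)*(q - 3)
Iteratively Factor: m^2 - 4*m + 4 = (m - 2)*(m - 2)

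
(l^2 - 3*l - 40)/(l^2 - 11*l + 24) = (l + 5)/(l - 3)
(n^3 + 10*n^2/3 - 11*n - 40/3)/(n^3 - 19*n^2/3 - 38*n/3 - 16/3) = (3*n^2 + 7*n - 40)/(3*n^2 - 22*n - 16)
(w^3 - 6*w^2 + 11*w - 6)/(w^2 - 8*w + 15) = (w^2 - 3*w + 2)/(w - 5)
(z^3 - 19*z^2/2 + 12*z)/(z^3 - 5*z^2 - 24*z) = (z - 3/2)/(z + 3)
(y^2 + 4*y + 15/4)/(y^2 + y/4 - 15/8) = 2*(2*y + 5)/(4*y - 5)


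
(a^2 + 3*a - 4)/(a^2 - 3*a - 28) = (a - 1)/(a - 7)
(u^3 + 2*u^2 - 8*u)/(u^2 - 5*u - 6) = u*(-u^2 - 2*u + 8)/(-u^2 + 5*u + 6)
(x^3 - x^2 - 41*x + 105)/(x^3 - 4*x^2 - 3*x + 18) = (x^2 + 2*x - 35)/(x^2 - x - 6)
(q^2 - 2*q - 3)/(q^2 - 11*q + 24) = (q + 1)/(q - 8)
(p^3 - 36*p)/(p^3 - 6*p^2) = (p + 6)/p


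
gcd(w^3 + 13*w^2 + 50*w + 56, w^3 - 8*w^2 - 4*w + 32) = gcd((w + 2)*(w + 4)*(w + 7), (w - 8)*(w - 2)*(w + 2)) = w + 2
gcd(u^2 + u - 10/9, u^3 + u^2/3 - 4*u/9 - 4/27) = u - 2/3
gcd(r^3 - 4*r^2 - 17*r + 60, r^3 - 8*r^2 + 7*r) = 1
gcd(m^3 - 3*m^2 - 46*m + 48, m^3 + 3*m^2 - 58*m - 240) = m^2 - 2*m - 48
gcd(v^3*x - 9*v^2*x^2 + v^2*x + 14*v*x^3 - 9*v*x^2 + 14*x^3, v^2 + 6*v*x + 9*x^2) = 1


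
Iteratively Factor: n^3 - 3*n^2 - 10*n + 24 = (n + 3)*(n^2 - 6*n + 8) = (n - 2)*(n + 3)*(n - 4)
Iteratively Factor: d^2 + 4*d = (d + 4)*(d)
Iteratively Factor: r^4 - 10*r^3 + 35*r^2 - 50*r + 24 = (r - 3)*(r^3 - 7*r^2 + 14*r - 8) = (r - 3)*(r - 1)*(r^2 - 6*r + 8) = (r - 4)*(r - 3)*(r - 1)*(r - 2)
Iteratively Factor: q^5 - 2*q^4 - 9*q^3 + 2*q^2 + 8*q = (q)*(q^4 - 2*q^3 - 9*q^2 + 2*q + 8) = q*(q - 4)*(q^3 + 2*q^2 - q - 2) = q*(q - 4)*(q + 2)*(q^2 - 1) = q*(q - 4)*(q + 1)*(q + 2)*(q - 1)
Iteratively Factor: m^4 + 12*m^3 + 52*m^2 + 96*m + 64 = (m + 2)*(m^3 + 10*m^2 + 32*m + 32) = (m + 2)^2*(m^2 + 8*m + 16) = (m + 2)^2*(m + 4)*(m + 4)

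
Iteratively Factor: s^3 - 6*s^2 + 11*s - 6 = (s - 2)*(s^2 - 4*s + 3) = (s - 2)*(s - 1)*(s - 3)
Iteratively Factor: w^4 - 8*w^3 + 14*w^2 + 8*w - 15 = (w - 5)*(w^3 - 3*w^2 - w + 3) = (w - 5)*(w - 3)*(w^2 - 1) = (w - 5)*(w - 3)*(w + 1)*(w - 1)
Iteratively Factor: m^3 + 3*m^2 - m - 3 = (m + 3)*(m^2 - 1) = (m - 1)*(m + 3)*(m + 1)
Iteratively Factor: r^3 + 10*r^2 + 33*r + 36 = (r + 4)*(r^2 + 6*r + 9) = (r + 3)*(r + 4)*(r + 3)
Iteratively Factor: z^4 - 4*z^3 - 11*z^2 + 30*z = (z - 2)*(z^3 - 2*z^2 - 15*z) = (z - 2)*(z + 3)*(z^2 - 5*z) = (z - 5)*(z - 2)*(z + 3)*(z)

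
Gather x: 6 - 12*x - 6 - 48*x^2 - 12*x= -48*x^2 - 24*x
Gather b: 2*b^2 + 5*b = 2*b^2 + 5*b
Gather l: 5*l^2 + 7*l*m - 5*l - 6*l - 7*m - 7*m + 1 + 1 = 5*l^2 + l*(7*m - 11) - 14*m + 2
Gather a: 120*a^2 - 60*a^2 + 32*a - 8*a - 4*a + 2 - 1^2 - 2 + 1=60*a^2 + 20*a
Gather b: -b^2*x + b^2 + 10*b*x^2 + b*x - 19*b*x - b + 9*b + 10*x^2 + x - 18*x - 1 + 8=b^2*(1 - x) + b*(10*x^2 - 18*x + 8) + 10*x^2 - 17*x + 7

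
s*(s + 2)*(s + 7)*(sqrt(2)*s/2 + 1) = sqrt(2)*s^4/2 + s^3 + 9*sqrt(2)*s^3/2 + 9*s^2 + 7*sqrt(2)*s^2 + 14*s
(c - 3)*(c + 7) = c^2 + 4*c - 21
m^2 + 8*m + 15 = (m + 3)*(m + 5)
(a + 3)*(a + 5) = a^2 + 8*a + 15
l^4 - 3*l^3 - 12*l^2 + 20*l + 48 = (l - 4)*(l - 3)*(l + 2)^2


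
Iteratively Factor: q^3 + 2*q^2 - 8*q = (q)*(q^2 + 2*q - 8) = q*(q + 4)*(q - 2)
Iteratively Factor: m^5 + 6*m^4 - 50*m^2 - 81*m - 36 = (m + 4)*(m^4 + 2*m^3 - 8*m^2 - 18*m - 9) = (m + 3)*(m + 4)*(m^3 - m^2 - 5*m - 3) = (m - 3)*(m + 3)*(m + 4)*(m^2 + 2*m + 1) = (m - 3)*(m + 1)*(m + 3)*(m + 4)*(m + 1)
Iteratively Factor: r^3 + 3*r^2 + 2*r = (r + 2)*(r^2 + r) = r*(r + 2)*(r + 1)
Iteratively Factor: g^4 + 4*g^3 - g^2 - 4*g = (g - 1)*(g^3 + 5*g^2 + 4*g) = g*(g - 1)*(g^2 + 5*g + 4) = g*(g - 1)*(g + 1)*(g + 4)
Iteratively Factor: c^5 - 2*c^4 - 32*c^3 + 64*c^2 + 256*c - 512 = (c - 2)*(c^4 - 32*c^2 + 256) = (c - 4)*(c - 2)*(c^3 + 4*c^2 - 16*c - 64) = (c - 4)^2*(c - 2)*(c^2 + 8*c + 16) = (c - 4)^2*(c - 2)*(c + 4)*(c + 4)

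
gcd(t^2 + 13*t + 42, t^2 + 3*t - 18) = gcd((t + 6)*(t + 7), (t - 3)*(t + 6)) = t + 6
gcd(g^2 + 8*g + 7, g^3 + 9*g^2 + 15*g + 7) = g^2 + 8*g + 7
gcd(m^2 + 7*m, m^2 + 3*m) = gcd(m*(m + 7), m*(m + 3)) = m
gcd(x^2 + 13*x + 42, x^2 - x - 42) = x + 6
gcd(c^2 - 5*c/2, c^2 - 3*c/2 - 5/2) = c - 5/2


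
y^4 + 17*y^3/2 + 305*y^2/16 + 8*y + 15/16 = (y + 1/4)^2*(y + 3)*(y + 5)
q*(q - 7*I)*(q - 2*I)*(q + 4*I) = q^4 - 5*I*q^3 + 22*q^2 - 56*I*q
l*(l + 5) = l^2 + 5*l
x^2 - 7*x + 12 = (x - 4)*(x - 3)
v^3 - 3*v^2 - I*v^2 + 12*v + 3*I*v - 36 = (v - 3)*(v - 4*I)*(v + 3*I)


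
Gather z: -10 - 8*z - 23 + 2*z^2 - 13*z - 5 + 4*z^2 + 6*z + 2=6*z^2 - 15*z - 36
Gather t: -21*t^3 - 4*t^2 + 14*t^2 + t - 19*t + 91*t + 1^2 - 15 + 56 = -21*t^3 + 10*t^2 + 73*t + 42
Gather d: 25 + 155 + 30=210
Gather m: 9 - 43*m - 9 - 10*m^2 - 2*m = -10*m^2 - 45*m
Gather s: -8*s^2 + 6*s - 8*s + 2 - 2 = -8*s^2 - 2*s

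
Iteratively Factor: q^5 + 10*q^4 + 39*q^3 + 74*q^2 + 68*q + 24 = (q + 2)*(q^4 + 8*q^3 + 23*q^2 + 28*q + 12) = (q + 1)*(q + 2)*(q^3 + 7*q^2 + 16*q + 12) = (q + 1)*(q + 2)^2*(q^2 + 5*q + 6) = (q + 1)*(q + 2)^3*(q + 3)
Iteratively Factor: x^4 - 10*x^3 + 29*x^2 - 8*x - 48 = (x - 4)*(x^3 - 6*x^2 + 5*x + 12) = (x - 4)*(x + 1)*(x^2 - 7*x + 12) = (x - 4)^2*(x + 1)*(x - 3)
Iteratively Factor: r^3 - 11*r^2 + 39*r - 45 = (r - 5)*(r^2 - 6*r + 9) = (r - 5)*(r - 3)*(r - 3)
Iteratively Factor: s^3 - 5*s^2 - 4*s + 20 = (s - 2)*(s^2 - 3*s - 10) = (s - 5)*(s - 2)*(s + 2)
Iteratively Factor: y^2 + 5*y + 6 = (y + 3)*(y + 2)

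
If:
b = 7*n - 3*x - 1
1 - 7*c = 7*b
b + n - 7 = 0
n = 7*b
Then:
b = 7/8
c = -41/56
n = 49/8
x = 41/3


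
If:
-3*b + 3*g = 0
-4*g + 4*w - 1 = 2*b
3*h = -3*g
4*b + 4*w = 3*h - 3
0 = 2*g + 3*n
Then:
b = -4/13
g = -4/13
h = 4/13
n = 8/39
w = -11/52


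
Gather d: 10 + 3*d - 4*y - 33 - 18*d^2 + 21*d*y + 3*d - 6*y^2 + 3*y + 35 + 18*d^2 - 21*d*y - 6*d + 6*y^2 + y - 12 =0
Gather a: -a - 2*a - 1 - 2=-3*a - 3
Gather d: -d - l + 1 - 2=-d - l - 1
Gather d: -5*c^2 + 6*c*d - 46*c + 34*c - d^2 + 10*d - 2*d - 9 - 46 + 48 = -5*c^2 - 12*c - d^2 + d*(6*c + 8) - 7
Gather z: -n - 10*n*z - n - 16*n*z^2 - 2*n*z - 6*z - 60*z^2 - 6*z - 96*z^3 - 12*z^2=-2*n - 96*z^3 + z^2*(-16*n - 72) + z*(-12*n - 12)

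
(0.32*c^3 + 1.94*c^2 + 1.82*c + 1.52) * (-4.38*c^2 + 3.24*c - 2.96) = -1.4016*c^5 - 7.4604*c^4 - 2.6332*c^3 - 6.5032*c^2 - 0.4624*c - 4.4992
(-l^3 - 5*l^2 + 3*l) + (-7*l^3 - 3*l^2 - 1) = -8*l^3 - 8*l^2 + 3*l - 1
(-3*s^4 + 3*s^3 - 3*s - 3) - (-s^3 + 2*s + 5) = -3*s^4 + 4*s^3 - 5*s - 8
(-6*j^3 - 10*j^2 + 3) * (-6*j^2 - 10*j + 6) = 36*j^5 + 120*j^4 + 64*j^3 - 78*j^2 - 30*j + 18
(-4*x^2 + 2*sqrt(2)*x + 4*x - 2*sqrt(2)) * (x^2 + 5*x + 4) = -4*x^4 - 16*x^3 + 2*sqrt(2)*x^3 + 4*x^2 + 8*sqrt(2)*x^2 - 2*sqrt(2)*x + 16*x - 8*sqrt(2)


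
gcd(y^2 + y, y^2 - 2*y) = y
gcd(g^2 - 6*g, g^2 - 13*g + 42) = g - 6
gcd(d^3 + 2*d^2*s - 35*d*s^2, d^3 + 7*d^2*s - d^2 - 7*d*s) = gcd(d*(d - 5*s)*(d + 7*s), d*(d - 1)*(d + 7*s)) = d^2 + 7*d*s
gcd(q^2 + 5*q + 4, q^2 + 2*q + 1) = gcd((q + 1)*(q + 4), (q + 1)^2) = q + 1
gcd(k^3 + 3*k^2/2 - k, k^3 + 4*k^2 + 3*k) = k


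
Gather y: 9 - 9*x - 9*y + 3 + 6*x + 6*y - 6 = -3*x - 3*y + 6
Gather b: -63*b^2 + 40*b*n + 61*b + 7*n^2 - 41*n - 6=-63*b^2 + b*(40*n + 61) + 7*n^2 - 41*n - 6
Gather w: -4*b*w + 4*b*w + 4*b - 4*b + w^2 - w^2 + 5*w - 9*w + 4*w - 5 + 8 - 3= 0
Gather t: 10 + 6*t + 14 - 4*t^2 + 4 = -4*t^2 + 6*t + 28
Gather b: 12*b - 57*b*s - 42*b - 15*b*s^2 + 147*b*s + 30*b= b*(-15*s^2 + 90*s)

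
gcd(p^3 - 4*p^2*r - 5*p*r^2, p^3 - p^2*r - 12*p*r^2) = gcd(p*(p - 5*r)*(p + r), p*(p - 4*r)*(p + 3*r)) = p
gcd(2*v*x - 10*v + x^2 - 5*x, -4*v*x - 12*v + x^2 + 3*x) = 1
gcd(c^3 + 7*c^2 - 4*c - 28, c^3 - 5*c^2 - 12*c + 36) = c - 2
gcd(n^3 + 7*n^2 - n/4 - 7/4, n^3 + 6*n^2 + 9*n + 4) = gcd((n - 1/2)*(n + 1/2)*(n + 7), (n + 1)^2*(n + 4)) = 1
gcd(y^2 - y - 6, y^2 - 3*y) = y - 3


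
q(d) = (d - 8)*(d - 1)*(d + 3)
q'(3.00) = -28.00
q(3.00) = -60.00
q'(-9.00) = 332.00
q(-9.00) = -1020.00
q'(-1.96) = 16.04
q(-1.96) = 30.66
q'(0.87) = -27.17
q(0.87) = 3.59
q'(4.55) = -11.49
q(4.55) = -92.47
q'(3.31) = -25.85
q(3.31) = -68.36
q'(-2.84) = 39.28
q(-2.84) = 6.66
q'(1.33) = -29.65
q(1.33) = -9.53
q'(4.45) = -12.99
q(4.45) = -91.24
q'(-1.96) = 16.04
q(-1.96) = 30.66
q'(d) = (d - 8)*(d - 1) + (d - 8)*(d + 3) + (d - 1)*(d + 3) = 3*d^2 - 12*d - 19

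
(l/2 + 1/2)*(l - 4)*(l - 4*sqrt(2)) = l^3/2 - 2*sqrt(2)*l^2 - 3*l^2/2 - 2*l + 6*sqrt(2)*l + 8*sqrt(2)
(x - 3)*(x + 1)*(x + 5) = x^3 + 3*x^2 - 13*x - 15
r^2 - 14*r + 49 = (r - 7)^2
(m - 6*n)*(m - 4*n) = m^2 - 10*m*n + 24*n^2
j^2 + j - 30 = (j - 5)*(j + 6)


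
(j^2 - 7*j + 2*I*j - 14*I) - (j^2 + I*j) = -7*j + I*j - 14*I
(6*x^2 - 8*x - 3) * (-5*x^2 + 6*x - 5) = -30*x^4 + 76*x^3 - 63*x^2 + 22*x + 15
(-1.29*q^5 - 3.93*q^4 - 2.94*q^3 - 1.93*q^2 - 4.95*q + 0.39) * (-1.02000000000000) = 1.3158*q^5 + 4.0086*q^4 + 2.9988*q^3 + 1.9686*q^2 + 5.049*q - 0.3978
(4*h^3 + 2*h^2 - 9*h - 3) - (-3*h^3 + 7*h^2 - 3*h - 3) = 7*h^3 - 5*h^2 - 6*h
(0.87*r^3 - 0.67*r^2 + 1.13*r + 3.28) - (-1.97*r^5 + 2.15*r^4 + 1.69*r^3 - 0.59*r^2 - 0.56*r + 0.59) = 1.97*r^5 - 2.15*r^4 - 0.82*r^3 - 0.0800000000000001*r^2 + 1.69*r + 2.69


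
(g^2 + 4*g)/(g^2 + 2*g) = (g + 4)/(g + 2)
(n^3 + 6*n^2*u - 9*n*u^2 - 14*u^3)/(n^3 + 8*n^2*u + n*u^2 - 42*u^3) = (n + u)/(n + 3*u)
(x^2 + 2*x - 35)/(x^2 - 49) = (x - 5)/(x - 7)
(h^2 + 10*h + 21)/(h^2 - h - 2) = (h^2 + 10*h + 21)/(h^2 - h - 2)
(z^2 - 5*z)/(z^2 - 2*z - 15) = z/(z + 3)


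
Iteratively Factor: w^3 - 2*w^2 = (w)*(w^2 - 2*w) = w^2*(w - 2)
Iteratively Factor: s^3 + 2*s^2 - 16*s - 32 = (s - 4)*(s^2 + 6*s + 8) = (s - 4)*(s + 4)*(s + 2)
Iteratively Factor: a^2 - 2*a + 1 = (a - 1)*(a - 1)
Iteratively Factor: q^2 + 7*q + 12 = (q + 3)*(q + 4)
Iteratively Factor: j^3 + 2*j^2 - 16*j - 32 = (j - 4)*(j^2 + 6*j + 8) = (j - 4)*(j + 4)*(j + 2)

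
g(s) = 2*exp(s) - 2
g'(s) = 2*exp(s)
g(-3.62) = -1.95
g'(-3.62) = 0.05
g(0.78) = 2.36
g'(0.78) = 4.36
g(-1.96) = -1.72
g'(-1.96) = 0.28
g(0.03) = 0.06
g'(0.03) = 2.06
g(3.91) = 97.80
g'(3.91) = 99.80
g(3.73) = 81.36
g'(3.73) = 83.36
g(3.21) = 47.56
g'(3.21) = 49.56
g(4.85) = 253.48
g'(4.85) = 255.48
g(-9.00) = -2.00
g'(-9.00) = 0.00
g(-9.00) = -2.00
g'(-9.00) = 0.00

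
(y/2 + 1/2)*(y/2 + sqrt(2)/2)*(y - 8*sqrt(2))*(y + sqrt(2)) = y^4/4 - 3*sqrt(2)*y^3/2 + y^3/4 - 15*y^2/2 - 3*sqrt(2)*y^2/2 - 15*y/2 - 4*sqrt(2)*y - 4*sqrt(2)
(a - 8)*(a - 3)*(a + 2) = a^3 - 9*a^2 + 2*a + 48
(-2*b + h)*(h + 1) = -2*b*h - 2*b + h^2 + h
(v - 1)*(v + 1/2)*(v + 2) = v^3 + 3*v^2/2 - 3*v/2 - 1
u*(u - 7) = u^2 - 7*u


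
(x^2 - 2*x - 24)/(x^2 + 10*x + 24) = (x - 6)/(x + 6)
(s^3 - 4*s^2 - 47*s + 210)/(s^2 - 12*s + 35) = (s^2 + s - 42)/(s - 7)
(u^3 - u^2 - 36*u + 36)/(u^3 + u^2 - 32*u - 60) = (u^2 + 5*u - 6)/(u^2 + 7*u + 10)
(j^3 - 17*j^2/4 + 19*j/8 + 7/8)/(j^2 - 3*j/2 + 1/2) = (8*j^2 - 26*j - 7)/(4*(2*j - 1))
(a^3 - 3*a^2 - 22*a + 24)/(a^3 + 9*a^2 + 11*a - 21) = (a^2 - 2*a - 24)/(a^2 + 10*a + 21)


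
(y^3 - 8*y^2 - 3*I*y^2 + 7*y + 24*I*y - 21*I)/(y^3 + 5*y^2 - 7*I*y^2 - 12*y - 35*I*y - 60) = (y^2 - 8*y + 7)/(y^2 + y*(5 - 4*I) - 20*I)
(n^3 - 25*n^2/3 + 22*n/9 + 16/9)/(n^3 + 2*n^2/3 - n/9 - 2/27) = 3*(3*n^2 - 26*n + 16)/(9*n^2 + 3*n - 2)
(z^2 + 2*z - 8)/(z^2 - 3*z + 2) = (z + 4)/(z - 1)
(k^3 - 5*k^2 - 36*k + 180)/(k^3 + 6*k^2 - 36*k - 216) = (k - 5)/(k + 6)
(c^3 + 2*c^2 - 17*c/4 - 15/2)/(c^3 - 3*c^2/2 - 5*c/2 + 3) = (c + 5/2)/(c - 1)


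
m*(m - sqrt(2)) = m^2 - sqrt(2)*m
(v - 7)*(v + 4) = v^2 - 3*v - 28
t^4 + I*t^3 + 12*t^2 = t^2*(t - 3*I)*(t + 4*I)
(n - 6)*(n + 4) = n^2 - 2*n - 24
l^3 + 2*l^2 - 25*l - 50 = (l - 5)*(l + 2)*(l + 5)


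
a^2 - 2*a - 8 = (a - 4)*(a + 2)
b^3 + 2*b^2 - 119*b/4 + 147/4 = (b - 7/2)*(b - 3/2)*(b + 7)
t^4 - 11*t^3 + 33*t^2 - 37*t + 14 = (t - 7)*(t - 2)*(t - 1)^2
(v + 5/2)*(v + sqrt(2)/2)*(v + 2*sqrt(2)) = v^3 + 5*v^2/2 + 5*sqrt(2)*v^2/2 + 2*v + 25*sqrt(2)*v/4 + 5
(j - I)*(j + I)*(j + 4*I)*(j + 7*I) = j^4 + 11*I*j^3 - 27*j^2 + 11*I*j - 28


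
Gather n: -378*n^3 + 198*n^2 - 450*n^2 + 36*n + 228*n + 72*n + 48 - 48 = -378*n^3 - 252*n^2 + 336*n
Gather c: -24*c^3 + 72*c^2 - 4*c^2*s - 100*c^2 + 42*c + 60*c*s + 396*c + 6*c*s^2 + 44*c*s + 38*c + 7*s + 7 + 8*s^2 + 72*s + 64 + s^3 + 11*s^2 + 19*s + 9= -24*c^3 + c^2*(-4*s - 28) + c*(6*s^2 + 104*s + 476) + s^3 + 19*s^2 + 98*s + 80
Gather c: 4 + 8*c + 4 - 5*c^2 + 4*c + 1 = -5*c^2 + 12*c + 9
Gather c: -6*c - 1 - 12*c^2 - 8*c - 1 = -12*c^2 - 14*c - 2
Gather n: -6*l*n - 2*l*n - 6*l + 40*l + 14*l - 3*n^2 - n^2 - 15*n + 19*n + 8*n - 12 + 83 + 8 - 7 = 48*l - 4*n^2 + n*(12 - 8*l) + 72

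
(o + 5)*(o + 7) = o^2 + 12*o + 35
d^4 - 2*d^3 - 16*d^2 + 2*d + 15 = (d - 5)*(d - 1)*(d + 1)*(d + 3)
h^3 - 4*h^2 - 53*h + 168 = (h - 8)*(h - 3)*(h + 7)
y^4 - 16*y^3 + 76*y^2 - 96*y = y*(y - 8)*(y - 6)*(y - 2)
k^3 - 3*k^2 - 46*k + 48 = (k - 8)*(k - 1)*(k + 6)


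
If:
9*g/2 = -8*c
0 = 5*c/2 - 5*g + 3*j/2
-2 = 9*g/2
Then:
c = 1/4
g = -4/9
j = -205/108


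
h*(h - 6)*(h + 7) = h^3 + h^2 - 42*h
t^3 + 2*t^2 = t^2*(t + 2)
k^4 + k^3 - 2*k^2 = k^2*(k - 1)*(k + 2)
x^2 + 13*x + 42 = (x + 6)*(x + 7)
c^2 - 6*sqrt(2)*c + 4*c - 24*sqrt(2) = (c + 4)*(c - 6*sqrt(2))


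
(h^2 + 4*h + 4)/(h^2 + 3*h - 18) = (h^2 + 4*h + 4)/(h^2 + 3*h - 18)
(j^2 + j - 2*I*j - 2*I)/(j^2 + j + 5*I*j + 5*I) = (j - 2*I)/(j + 5*I)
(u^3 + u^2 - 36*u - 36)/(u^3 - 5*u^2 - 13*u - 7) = (u^2 - 36)/(u^2 - 6*u - 7)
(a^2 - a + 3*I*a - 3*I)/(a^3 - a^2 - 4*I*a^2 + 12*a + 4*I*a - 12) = (a + 3*I)/(a^2 - 4*I*a + 12)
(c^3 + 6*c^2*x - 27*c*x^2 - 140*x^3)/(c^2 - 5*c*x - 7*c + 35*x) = (c^2 + 11*c*x + 28*x^2)/(c - 7)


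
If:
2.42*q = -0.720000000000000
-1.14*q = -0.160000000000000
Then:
No Solution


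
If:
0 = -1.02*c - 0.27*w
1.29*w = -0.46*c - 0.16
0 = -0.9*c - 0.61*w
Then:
No Solution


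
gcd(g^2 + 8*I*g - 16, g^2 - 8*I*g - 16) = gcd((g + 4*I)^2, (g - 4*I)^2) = 1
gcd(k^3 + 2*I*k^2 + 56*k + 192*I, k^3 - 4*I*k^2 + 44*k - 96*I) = k^2 - 2*I*k + 48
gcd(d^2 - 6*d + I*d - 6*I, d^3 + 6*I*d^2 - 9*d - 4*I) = d + I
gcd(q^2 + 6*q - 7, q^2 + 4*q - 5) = q - 1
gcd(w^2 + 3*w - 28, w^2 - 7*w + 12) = w - 4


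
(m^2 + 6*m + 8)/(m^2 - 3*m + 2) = (m^2 + 6*m + 8)/(m^2 - 3*m + 2)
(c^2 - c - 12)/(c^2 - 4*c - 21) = (c - 4)/(c - 7)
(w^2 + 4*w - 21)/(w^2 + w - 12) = (w + 7)/(w + 4)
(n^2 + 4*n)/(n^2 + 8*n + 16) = n/(n + 4)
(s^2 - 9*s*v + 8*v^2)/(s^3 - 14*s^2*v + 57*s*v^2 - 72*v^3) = (s - v)/(s^2 - 6*s*v + 9*v^2)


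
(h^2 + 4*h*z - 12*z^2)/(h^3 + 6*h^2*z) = (h - 2*z)/h^2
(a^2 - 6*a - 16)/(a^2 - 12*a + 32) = (a + 2)/(a - 4)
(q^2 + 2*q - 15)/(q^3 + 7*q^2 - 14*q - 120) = (q - 3)/(q^2 + 2*q - 24)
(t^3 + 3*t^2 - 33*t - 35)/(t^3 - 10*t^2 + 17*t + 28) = (t^2 + 2*t - 35)/(t^2 - 11*t + 28)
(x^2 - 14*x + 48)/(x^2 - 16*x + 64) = (x - 6)/(x - 8)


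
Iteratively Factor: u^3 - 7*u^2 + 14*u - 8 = (u - 2)*(u^2 - 5*u + 4) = (u - 2)*(u - 1)*(u - 4)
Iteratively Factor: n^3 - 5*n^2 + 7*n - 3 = (n - 1)*(n^2 - 4*n + 3) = (n - 3)*(n - 1)*(n - 1)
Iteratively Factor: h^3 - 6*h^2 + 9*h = (h - 3)*(h^2 - 3*h) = (h - 3)^2*(h)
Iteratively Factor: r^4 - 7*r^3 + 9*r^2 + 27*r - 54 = (r - 3)*(r^3 - 4*r^2 - 3*r + 18) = (r - 3)^2*(r^2 - r - 6) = (r - 3)^3*(r + 2)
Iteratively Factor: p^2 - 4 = (p + 2)*(p - 2)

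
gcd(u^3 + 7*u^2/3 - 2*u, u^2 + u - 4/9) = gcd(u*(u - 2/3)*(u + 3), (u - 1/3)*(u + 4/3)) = 1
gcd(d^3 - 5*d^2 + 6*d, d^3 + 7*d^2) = d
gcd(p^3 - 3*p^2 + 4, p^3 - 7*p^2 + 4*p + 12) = p^2 - p - 2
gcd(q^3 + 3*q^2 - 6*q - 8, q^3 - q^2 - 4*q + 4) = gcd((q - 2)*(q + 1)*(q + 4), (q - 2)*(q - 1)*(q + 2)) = q - 2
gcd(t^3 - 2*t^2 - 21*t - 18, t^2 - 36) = t - 6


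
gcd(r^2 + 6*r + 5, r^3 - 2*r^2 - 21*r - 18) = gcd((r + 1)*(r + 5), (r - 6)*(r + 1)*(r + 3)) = r + 1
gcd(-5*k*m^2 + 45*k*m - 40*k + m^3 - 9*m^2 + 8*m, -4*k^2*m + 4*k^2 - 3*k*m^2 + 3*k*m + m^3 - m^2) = m - 1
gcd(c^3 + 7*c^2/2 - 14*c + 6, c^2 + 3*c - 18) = c + 6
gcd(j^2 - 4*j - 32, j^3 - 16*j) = j + 4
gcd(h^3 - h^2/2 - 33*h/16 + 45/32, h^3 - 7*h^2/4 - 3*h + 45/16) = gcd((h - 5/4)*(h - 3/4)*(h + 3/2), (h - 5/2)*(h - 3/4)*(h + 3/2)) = h^2 + 3*h/4 - 9/8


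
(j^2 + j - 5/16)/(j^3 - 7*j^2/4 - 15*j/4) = (j - 1/4)/(j*(j - 3))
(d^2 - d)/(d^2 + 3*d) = (d - 1)/(d + 3)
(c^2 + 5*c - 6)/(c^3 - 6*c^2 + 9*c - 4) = (c + 6)/(c^2 - 5*c + 4)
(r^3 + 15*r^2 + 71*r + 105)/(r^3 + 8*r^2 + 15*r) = (r + 7)/r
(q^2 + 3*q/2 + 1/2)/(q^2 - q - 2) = (q + 1/2)/(q - 2)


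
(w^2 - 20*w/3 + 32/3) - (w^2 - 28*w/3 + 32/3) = 8*w/3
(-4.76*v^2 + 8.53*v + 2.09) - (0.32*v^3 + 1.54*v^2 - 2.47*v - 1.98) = -0.32*v^3 - 6.3*v^2 + 11.0*v + 4.07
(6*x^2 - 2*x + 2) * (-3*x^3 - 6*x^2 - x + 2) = -18*x^5 - 30*x^4 + 2*x^2 - 6*x + 4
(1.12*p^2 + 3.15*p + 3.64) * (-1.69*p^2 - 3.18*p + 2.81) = -1.8928*p^4 - 8.8851*p^3 - 13.0214*p^2 - 2.7237*p + 10.2284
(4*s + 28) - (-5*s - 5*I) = 9*s + 28 + 5*I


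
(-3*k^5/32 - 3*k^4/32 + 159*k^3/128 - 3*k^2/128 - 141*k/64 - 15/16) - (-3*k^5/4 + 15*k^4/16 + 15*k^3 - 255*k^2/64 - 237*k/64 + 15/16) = 21*k^5/32 - 33*k^4/32 - 1761*k^3/128 + 507*k^2/128 + 3*k/2 - 15/8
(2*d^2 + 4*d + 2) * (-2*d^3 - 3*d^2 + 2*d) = -4*d^5 - 14*d^4 - 12*d^3 + 2*d^2 + 4*d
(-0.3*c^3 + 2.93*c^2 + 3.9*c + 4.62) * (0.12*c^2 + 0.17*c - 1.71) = -0.036*c^5 + 0.3006*c^4 + 1.4791*c^3 - 3.7929*c^2 - 5.8836*c - 7.9002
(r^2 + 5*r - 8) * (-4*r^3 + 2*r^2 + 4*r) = -4*r^5 - 18*r^4 + 46*r^3 + 4*r^2 - 32*r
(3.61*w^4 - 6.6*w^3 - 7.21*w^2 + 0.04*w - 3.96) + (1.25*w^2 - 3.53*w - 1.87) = 3.61*w^4 - 6.6*w^3 - 5.96*w^2 - 3.49*w - 5.83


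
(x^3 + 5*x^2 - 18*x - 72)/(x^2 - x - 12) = x + 6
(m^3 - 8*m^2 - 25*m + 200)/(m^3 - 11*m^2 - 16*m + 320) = (m - 5)/(m - 8)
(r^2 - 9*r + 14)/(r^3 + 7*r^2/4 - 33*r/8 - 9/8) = 8*(r^2 - 9*r + 14)/(8*r^3 + 14*r^2 - 33*r - 9)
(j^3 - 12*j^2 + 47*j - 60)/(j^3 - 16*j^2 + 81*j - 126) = (j^2 - 9*j + 20)/(j^2 - 13*j + 42)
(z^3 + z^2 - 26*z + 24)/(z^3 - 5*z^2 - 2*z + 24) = (z^2 + 5*z - 6)/(z^2 - z - 6)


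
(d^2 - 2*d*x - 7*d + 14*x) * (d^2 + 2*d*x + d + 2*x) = d^4 - 6*d^3 - 4*d^2*x^2 - 7*d^2 + 24*d*x^2 + 28*x^2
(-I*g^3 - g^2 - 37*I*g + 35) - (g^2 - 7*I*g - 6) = -I*g^3 - 2*g^2 - 30*I*g + 41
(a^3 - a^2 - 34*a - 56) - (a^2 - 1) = a^3 - 2*a^2 - 34*a - 55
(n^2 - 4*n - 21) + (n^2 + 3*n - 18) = 2*n^2 - n - 39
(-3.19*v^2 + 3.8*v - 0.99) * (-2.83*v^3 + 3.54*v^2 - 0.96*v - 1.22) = 9.0277*v^5 - 22.0466*v^4 + 19.3161*v^3 - 3.2608*v^2 - 3.6856*v + 1.2078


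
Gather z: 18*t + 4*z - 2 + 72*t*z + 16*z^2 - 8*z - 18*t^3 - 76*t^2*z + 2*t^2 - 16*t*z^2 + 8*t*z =-18*t^3 + 2*t^2 + 18*t + z^2*(16 - 16*t) + z*(-76*t^2 + 80*t - 4) - 2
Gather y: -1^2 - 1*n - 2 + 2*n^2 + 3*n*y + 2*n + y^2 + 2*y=2*n^2 + n + y^2 + y*(3*n + 2) - 3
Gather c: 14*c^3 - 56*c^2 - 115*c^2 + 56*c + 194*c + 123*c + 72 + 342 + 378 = 14*c^3 - 171*c^2 + 373*c + 792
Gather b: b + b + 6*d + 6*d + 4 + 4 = 2*b + 12*d + 8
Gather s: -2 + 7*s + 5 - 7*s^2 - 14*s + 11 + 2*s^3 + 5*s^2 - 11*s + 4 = 2*s^3 - 2*s^2 - 18*s + 18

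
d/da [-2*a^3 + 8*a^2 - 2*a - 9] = -6*a^2 + 16*a - 2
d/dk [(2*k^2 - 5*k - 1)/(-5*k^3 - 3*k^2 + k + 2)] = (10*k^4 - 50*k^3 - 28*k^2 + 2*k - 9)/(25*k^6 + 30*k^5 - k^4 - 26*k^3 - 11*k^2 + 4*k + 4)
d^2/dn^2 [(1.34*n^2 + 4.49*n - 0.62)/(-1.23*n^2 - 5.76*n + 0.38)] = (-3.5527136788005e-15*n^4 + 5.40142199999997*n^3 + 1.87009199999994*n^2 + 13.7637*n + 21.677384)/(1.860867*n^6 + 26.142912*n^5 + 120.700638*n^4 + 174.949632*n^3 - 37.289628*n^2 + 2.495232*n - 0.054872)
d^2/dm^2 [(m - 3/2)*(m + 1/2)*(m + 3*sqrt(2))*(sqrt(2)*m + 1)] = 12*sqrt(2)*m^2 - 6*sqrt(2)*m + 42*m - 14 + 9*sqrt(2)/2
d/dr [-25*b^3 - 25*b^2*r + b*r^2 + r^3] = -25*b^2 + 2*b*r + 3*r^2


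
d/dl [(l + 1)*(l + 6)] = 2*l + 7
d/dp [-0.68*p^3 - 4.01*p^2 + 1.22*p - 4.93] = -2.04*p^2 - 8.02*p + 1.22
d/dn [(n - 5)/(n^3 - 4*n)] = (-2*n^3 + 15*n^2 - 20)/(n^2*(n^4 - 8*n^2 + 16))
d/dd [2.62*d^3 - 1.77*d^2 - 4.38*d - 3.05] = 7.86*d^2 - 3.54*d - 4.38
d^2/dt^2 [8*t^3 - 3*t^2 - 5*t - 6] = 48*t - 6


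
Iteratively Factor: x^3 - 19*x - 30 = (x - 5)*(x^2 + 5*x + 6) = (x - 5)*(x + 2)*(x + 3)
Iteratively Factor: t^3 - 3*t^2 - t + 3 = (t - 3)*(t^2 - 1) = (t - 3)*(t - 1)*(t + 1)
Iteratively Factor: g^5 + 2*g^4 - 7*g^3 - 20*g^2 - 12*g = (g + 2)*(g^4 - 7*g^2 - 6*g) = (g + 1)*(g + 2)*(g^3 - g^2 - 6*g) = (g + 1)*(g + 2)^2*(g^2 - 3*g) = g*(g + 1)*(g + 2)^2*(g - 3)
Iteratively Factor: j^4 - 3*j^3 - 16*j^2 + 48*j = (j + 4)*(j^3 - 7*j^2 + 12*j) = j*(j + 4)*(j^2 - 7*j + 12) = j*(j - 3)*(j + 4)*(j - 4)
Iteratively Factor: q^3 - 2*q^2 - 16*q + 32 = (q + 4)*(q^2 - 6*q + 8) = (q - 2)*(q + 4)*(q - 4)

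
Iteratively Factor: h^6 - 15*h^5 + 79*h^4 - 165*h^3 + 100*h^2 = (h - 1)*(h^5 - 14*h^4 + 65*h^3 - 100*h^2) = (h - 4)*(h - 1)*(h^4 - 10*h^3 + 25*h^2) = h*(h - 4)*(h - 1)*(h^3 - 10*h^2 + 25*h) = h^2*(h - 4)*(h - 1)*(h^2 - 10*h + 25) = h^2*(h - 5)*(h - 4)*(h - 1)*(h - 5)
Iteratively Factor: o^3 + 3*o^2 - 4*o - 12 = (o - 2)*(o^2 + 5*o + 6) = (o - 2)*(o + 3)*(o + 2)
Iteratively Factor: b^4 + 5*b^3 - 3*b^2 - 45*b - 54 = (b + 3)*(b^3 + 2*b^2 - 9*b - 18) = (b + 3)^2*(b^2 - b - 6) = (b - 3)*(b + 3)^2*(b + 2)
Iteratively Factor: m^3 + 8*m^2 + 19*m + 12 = (m + 1)*(m^2 + 7*m + 12) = (m + 1)*(m + 3)*(m + 4)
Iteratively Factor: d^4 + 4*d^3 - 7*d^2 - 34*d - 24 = (d + 2)*(d^3 + 2*d^2 - 11*d - 12) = (d + 2)*(d + 4)*(d^2 - 2*d - 3) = (d + 1)*(d + 2)*(d + 4)*(d - 3)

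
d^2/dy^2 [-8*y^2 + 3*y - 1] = -16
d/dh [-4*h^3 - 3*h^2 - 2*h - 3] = -12*h^2 - 6*h - 2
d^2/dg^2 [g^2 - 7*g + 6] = 2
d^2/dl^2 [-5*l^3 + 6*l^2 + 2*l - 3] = 12 - 30*l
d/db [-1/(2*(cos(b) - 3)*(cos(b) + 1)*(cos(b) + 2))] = (7 - 3*cos(b)^2)*sin(b)/(2*(cos(b) - 3)^2*(cos(b) + 1)^2*(cos(b) + 2)^2)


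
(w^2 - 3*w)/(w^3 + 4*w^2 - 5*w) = (w - 3)/(w^2 + 4*w - 5)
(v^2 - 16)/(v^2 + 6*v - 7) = (v^2 - 16)/(v^2 + 6*v - 7)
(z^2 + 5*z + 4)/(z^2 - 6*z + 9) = (z^2 + 5*z + 4)/(z^2 - 6*z + 9)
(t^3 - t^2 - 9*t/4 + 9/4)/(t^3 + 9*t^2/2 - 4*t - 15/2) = (2*t^2 + t - 3)/(2*(t^2 + 6*t + 5))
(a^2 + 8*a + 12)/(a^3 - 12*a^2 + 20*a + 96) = (a + 6)/(a^2 - 14*a + 48)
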